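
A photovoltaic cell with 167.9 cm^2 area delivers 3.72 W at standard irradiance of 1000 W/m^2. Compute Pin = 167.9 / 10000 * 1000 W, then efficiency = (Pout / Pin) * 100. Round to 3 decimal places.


First compute the input power:
  Pin = area_cm2 / 10000 * G = 167.9 / 10000 * 1000 = 16.79 W
Then compute efficiency:
  Efficiency = (Pout / Pin) * 100 = (3.72 / 16.79) * 100
  Efficiency = 22.156%

22.156


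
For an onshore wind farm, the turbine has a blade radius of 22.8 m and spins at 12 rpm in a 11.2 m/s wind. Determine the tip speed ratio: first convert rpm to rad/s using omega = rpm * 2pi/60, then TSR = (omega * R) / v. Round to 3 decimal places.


Convert rotational speed to rad/s:
  omega = 12 * 2 * pi / 60 = 1.2566 rad/s
Compute tip speed:
  v_tip = omega * R = 1.2566 * 22.8 = 28.651 m/s
Tip speed ratio:
  TSR = v_tip / v_wind = 28.651 / 11.2 = 2.558

2.558


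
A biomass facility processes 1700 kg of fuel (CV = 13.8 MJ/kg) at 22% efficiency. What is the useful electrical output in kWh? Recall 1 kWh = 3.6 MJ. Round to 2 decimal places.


Total energy = mass * CV = 1700 * 13.8 = 23460.0 MJ
Useful energy = total * eta = 23460.0 * 0.22 = 5161.2 MJ
Convert to kWh: 5161.2 / 3.6
Useful energy = 1433.67 kWh

1433.67


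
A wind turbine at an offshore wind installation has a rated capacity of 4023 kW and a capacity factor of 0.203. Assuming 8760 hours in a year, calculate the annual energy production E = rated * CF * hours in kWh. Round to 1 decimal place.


Annual energy = rated_kW * capacity_factor * hours_per_year
Given: P_rated = 4023 kW, CF = 0.203, hours = 8760
E = 4023 * 0.203 * 8760
E = 7154020.4 kWh

7154020.4


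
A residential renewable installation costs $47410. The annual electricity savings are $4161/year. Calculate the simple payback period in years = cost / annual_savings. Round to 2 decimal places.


Simple payback period = initial cost / annual savings
Payback = 47410 / 4161
Payback = 11.39 years

11.39


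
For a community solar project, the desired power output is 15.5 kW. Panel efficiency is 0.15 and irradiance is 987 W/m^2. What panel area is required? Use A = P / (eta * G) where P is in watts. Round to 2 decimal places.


Convert target power to watts: P = 15.5 * 1000 = 15500.0 W
Compute denominator: eta * G = 0.15 * 987 = 148.05
Required area A = P / (eta * G) = 15500.0 / 148.05
A = 104.69 m^2

104.69


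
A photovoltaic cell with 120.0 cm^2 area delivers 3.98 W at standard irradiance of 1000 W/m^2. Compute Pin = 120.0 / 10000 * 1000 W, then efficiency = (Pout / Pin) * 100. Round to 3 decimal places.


First compute the input power:
  Pin = area_cm2 / 10000 * G = 120.0 / 10000 * 1000 = 12.0 W
Then compute efficiency:
  Efficiency = (Pout / Pin) * 100 = (3.98 / 12.0) * 100
  Efficiency = 33.167%

33.167


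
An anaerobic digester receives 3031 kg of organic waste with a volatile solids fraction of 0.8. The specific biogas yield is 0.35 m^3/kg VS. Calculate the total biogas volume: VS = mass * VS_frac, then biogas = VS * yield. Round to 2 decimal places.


Compute volatile solids:
  VS = mass * VS_fraction = 3031 * 0.8 = 2424.8 kg
Calculate biogas volume:
  Biogas = VS * specific_yield = 2424.8 * 0.35
  Biogas = 848.68 m^3

848.68


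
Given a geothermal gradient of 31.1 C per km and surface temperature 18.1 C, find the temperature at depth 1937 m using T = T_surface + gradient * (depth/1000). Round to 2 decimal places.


Convert depth to km: 1937 / 1000 = 1.937 km
Temperature increase = gradient * depth_km = 31.1 * 1.937 = 60.24 C
Temperature at depth = T_surface + delta_T = 18.1 + 60.24
T = 78.34 C

78.34


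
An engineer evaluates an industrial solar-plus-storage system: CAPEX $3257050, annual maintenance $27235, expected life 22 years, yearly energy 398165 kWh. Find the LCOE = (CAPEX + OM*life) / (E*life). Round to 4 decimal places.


Total cost = CAPEX + OM * lifetime = 3257050 + 27235 * 22 = 3257050 + 599170 = 3856220
Total generation = annual * lifetime = 398165 * 22 = 8759630 kWh
LCOE = 3856220 / 8759630
LCOE = 0.4402 $/kWh

0.4402


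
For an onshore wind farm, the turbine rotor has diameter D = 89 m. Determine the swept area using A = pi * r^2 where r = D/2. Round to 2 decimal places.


Compute the rotor radius:
  r = D / 2 = 89 / 2 = 44.5 m
Calculate swept area:
  A = pi * r^2 = pi * 44.5^2
  A = 6221.14 m^2

6221.14


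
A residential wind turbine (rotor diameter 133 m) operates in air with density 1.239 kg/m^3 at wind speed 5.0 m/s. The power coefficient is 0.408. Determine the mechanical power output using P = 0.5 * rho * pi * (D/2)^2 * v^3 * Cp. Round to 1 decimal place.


Step 1 -- Compute swept area:
  A = pi * (D/2)^2 = pi * (133/2)^2 = 13892.91 m^2
Step 2 -- Apply wind power equation:
  P = 0.5 * rho * A * v^3 * Cp
  v^3 = 5.0^3 = 125.0
  P = 0.5 * 1.239 * 13892.91 * 125.0 * 0.408
  P = 438939.5 W

438939.5


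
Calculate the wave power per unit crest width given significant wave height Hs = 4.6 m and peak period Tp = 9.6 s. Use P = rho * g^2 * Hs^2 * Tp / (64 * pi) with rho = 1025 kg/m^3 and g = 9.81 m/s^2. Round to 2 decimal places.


Apply wave power formula:
  g^2 = 9.81^2 = 96.2361
  Hs^2 = 4.6^2 = 21.16
  Numerator = rho * g^2 * Hs^2 * Tp = 1025 * 96.2361 * 21.16 * 9.6 = 20037741.82
  Denominator = 64 * pi = 201.0619
  P = 20037741.82 / 201.0619 = 99659.55 W/m

99659.55


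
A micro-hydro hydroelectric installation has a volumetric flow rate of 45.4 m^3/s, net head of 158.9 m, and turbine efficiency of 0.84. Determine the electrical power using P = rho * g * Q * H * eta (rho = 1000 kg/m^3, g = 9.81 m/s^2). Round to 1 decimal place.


Apply the hydropower formula P = rho * g * Q * H * eta
rho * g = 1000 * 9.81 = 9810.0
P = 9810.0 * 45.4 * 158.9 * 0.84
P = 59446740.0 W

59446740.0


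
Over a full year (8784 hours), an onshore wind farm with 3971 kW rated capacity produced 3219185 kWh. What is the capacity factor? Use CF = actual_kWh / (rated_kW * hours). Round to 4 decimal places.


Capacity factor = actual output / maximum possible output
Maximum possible = rated * hours = 3971 * 8784 = 34881264 kWh
CF = 3219185 / 34881264
CF = 0.0923

0.0923


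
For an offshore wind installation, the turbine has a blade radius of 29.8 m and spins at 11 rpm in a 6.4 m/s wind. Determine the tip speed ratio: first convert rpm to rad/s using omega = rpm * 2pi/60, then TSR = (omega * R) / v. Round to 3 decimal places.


Convert rotational speed to rad/s:
  omega = 11 * 2 * pi / 60 = 1.1519 rad/s
Compute tip speed:
  v_tip = omega * R = 1.1519 * 29.8 = 34.327 m/s
Tip speed ratio:
  TSR = v_tip / v_wind = 34.327 / 6.4 = 5.364

5.364


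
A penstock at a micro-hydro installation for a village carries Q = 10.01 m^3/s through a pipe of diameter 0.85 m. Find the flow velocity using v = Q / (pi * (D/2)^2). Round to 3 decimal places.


Compute pipe cross-sectional area:
  A = pi * (D/2)^2 = pi * (0.85/2)^2 = 0.5675 m^2
Calculate velocity:
  v = Q / A = 10.01 / 0.5675
  v = 17.640 m/s

17.640


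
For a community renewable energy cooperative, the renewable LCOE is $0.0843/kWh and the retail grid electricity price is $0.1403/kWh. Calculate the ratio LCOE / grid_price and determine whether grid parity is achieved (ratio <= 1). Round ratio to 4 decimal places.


Compare LCOE to grid price:
  LCOE = $0.0843/kWh, Grid price = $0.1403/kWh
  Ratio = LCOE / grid_price = 0.0843 / 0.1403 = 0.6009
  Grid parity achieved (ratio <= 1)? yes

0.6009


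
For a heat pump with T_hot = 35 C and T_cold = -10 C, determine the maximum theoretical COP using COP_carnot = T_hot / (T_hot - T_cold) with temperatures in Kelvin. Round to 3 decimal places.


Convert to Kelvin:
  T_hot = 35 + 273.15 = 308.15 K
  T_cold = -10 + 273.15 = 263.15 K
Apply Carnot COP formula:
  COP = T_hot_K / (T_hot_K - T_cold_K) = 308.15 / 45.0
  COP = 6.848

6.848


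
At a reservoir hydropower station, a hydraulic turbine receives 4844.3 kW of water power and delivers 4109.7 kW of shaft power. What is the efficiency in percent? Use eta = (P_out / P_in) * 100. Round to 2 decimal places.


Turbine efficiency = (output power / input power) * 100
eta = (4109.7 / 4844.3) * 100
eta = 84.84%

84.84


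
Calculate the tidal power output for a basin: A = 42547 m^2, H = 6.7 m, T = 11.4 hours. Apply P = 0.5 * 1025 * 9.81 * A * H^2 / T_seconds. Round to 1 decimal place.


Convert period to seconds: T = 11.4 * 3600 = 41040.0 s
H^2 = 6.7^2 = 44.89
P = 0.5 * rho * g * A * H^2 / T
P = 0.5 * 1025 * 9.81 * 42547 * 44.89 / 41040.0
P = 233977.5 W

233977.5


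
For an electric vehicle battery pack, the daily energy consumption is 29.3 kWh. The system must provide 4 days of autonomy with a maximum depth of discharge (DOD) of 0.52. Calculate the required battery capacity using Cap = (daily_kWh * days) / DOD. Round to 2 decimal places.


Total energy needed = daily * days = 29.3 * 4 = 117.2 kWh
Account for depth of discharge:
  Cap = total_energy / DOD = 117.2 / 0.52
  Cap = 225.38 kWh

225.38


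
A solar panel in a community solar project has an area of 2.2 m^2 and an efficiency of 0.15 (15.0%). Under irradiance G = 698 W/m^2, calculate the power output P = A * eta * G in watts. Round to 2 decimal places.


Use the solar power formula P = A * eta * G.
Given: A = 2.2 m^2, eta = 0.15, G = 698 W/m^2
P = 2.2 * 0.15 * 698
P = 230.34 W

230.34


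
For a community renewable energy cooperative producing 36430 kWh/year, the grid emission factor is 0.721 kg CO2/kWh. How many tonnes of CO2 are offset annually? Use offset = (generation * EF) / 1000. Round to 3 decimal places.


CO2 offset in kg = generation * emission_factor
CO2 offset = 36430 * 0.721 = 26266.03 kg
Convert to tonnes:
  CO2 offset = 26266.03 / 1000 = 26.266 tonnes

26.266


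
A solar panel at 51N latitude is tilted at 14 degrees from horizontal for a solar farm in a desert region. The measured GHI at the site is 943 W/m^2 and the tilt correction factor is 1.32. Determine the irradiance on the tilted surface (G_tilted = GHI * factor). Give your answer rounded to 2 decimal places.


Identify the given values:
  GHI = 943 W/m^2, tilt correction factor = 1.32
Apply the formula G_tilted = GHI * factor:
  G_tilted = 943 * 1.32
  G_tilted = 1244.76 W/m^2

1244.76


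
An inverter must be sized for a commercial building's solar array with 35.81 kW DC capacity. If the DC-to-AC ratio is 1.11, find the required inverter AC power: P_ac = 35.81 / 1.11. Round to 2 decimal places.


The inverter AC capacity is determined by the DC/AC ratio.
Given: P_dc = 35.81 kW, DC/AC ratio = 1.11
P_ac = P_dc / ratio = 35.81 / 1.11
P_ac = 32.26 kW

32.26


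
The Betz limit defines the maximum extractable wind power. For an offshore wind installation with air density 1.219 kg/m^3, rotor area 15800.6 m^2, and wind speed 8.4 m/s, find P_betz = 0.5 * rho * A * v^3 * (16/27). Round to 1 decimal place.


The Betz coefficient Cp_max = 16/27 = 0.5926
v^3 = 8.4^3 = 592.704
P_betz = 0.5 * rho * A * v^3 * Cp_max
P_betz = 0.5 * 1.219 * 15800.6 * 592.704 * 0.5926
P_betz = 3382527.7 W

3382527.7


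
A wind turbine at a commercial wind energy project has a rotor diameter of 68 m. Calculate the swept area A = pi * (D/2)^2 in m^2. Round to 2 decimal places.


Compute the rotor radius:
  r = D / 2 = 68 / 2 = 34.0 m
Calculate swept area:
  A = pi * r^2 = pi * 34.0^2
  A = 3631.68 m^2

3631.68


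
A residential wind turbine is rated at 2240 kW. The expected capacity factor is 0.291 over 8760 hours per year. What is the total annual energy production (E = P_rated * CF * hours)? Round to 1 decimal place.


Annual energy = rated_kW * capacity_factor * hours_per_year
Given: P_rated = 2240 kW, CF = 0.291, hours = 8760
E = 2240 * 0.291 * 8760
E = 5710118.4 kWh

5710118.4


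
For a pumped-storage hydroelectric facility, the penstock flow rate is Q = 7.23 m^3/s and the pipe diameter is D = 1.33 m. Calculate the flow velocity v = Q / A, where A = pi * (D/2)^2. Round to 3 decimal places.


Compute pipe cross-sectional area:
  A = pi * (D/2)^2 = pi * (1.33/2)^2 = 1.3893 m^2
Calculate velocity:
  v = Q / A = 7.23 / 1.3893
  v = 5.204 m/s

5.204


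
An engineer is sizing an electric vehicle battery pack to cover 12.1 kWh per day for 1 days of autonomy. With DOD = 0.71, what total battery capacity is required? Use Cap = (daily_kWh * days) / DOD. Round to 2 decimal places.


Total energy needed = daily * days = 12.1 * 1 = 12.1 kWh
Account for depth of discharge:
  Cap = total_energy / DOD = 12.1 / 0.71
  Cap = 17.04 kWh

17.04


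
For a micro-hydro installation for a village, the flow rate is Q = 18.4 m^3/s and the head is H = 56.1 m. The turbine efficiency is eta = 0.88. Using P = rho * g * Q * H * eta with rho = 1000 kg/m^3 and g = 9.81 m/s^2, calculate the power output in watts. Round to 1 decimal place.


Apply the hydropower formula P = rho * g * Q * H * eta
rho * g = 1000 * 9.81 = 9810.0
P = 9810.0 * 18.4 * 56.1 * 0.88
P = 8911121.5 W

8911121.5


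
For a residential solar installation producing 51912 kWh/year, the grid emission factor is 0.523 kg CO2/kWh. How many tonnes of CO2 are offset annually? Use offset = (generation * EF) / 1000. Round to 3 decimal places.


CO2 offset in kg = generation * emission_factor
CO2 offset = 51912 * 0.523 = 27149.98 kg
Convert to tonnes:
  CO2 offset = 27149.98 / 1000 = 27.150 tonnes

27.150


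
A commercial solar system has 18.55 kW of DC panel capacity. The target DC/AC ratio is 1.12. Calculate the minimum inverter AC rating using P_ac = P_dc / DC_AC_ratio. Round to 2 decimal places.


The inverter AC capacity is determined by the DC/AC ratio.
Given: P_dc = 18.55 kW, DC/AC ratio = 1.12
P_ac = P_dc / ratio = 18.55 / 1.12
P_ac = 16.56 kW

16.56


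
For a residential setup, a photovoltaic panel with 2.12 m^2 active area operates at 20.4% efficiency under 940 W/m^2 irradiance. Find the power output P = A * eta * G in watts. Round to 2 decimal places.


Use the solar power formula P = A * eta * G.
Given: A = 2.12 m^2, eta = 0.204, G = 940 W/m^2
P = 2.12 * 0.204 * 940
P = 406.53 W

406.53


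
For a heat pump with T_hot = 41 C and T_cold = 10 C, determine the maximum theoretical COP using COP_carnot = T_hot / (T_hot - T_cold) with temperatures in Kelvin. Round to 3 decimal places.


Convert to Kelvin:
  T_hot = 41 + 273.15 = 314.15 K
  T_cold = 10 + 273.15 = 283.15 K
Apply Carnot COP formula:
  COP = T_hot_K / (T_hot_K - T_cold_K) = 314.15 / 31.0
  COP = 10.134

10.134


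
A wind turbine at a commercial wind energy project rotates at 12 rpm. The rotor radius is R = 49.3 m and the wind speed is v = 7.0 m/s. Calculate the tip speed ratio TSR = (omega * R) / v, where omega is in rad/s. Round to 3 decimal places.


Convert rotational speed to rad/s:
  omega = 12 * 2 * pi / 60 = 1.2566 rad/s
Compute tip speed:
  v_tip = omega * R = 1.2566 * 49.3 = 61.952 m/s
Tip speed ratio:
  TSR = v_tip / v_wind = 61.952 / 7.0 = 8.850

8.850


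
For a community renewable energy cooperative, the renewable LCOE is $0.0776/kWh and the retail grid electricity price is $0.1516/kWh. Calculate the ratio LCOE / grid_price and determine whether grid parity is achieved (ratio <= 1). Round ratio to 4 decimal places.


Compare LCOE to grid price:
  LCOE = $0.0776/kWh, Grid price = $0.1516/kWh
  Ratio = LCOE / grid_price = 0.0776 / 0.1516 = 0.5119
  Grid parity achieved (ratio <= 1)? yes

0.5119


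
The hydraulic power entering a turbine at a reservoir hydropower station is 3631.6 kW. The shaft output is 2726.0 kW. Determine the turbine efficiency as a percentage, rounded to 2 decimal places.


Turbine efficiency = (output power / input power) * 100
eta = (2726.0 / 3631.6) * 100
eta = 75.06%

75.06


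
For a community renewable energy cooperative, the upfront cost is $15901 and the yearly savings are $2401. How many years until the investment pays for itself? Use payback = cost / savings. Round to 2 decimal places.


Simple payback period = initial cost / annual savings
Payback = 15901 / 2401
Payback = 6.62 years

6.62


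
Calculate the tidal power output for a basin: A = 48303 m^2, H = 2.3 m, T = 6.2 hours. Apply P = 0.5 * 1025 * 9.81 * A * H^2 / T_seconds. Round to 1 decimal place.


Convert period to seconds: T = 6.2 * 3600 = 22320.0 s
H^2 = 2.3^2 = 5.29
P = 0.5 * rho * g * A * H^2 / T
P = 0.5 * 1025 * 9.81 * 48303 * 5.29 / 22320.0
P = 57557.0 W

57557.0


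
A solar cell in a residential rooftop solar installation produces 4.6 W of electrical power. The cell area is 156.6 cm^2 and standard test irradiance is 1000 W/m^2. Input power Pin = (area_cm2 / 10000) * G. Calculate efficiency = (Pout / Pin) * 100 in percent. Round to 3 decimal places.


First compute the input power:
  Pin = area_cm2 / 10000 * G = 156.6 / 10000 * 1000 = 15.66 W
Then compute efficiency:
  Efficiency = (Pout / Pin) * 100 = (4.6 / 15.66) * 100
  Efficiency = 29.374%

29.374


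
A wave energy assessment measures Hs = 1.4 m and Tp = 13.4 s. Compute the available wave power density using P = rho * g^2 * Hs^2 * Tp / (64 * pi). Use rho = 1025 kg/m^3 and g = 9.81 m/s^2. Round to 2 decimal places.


Apply wave power formula:
  g^2 = 9.81^2 = 96.2361
  Hs^2 = 1.4^2 = 1.96
  Numerator = rho * g^2 * Hs^2 * Tp = 1025 * 96.2361 * 1.96 * 13.4 = 2590733.55
  Denominator = 64 * pi = 201.0619
  P = 2590733.55 / 201.0619 = 12885.25 W/m

12885.25


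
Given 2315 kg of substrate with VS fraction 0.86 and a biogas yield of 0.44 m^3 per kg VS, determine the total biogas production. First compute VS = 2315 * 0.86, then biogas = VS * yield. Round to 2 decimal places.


Compute volatile solids:
  VS = mass * VS_fraction = 2315 * 0.86 = 1990.9 kg
Calculate biogas volume:
  Biogas = VS * specific_yield = 1990.9 * 0.44
  Biogas = 876.00 m^3

876.00


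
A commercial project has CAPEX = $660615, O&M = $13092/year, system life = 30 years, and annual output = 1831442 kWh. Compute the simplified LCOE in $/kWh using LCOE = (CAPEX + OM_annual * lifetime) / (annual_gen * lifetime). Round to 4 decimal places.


Total cost = CAPEX + OM * lifetime = 660615 + 13092 * 30 = 660615 + 392760 = 1053375
Total generation = annual * lifetime = 1831442 * 30 = 54943260 kWh
LCOE = 1053375 / 54943260
LCOE = 0.0192 $/kWh

0.0192


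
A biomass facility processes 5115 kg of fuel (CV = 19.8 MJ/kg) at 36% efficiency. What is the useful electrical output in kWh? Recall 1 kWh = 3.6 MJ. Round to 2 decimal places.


Total energy = mass * CV = 5115 * 19.8 = 101277.0 MJ
Useful energy = total * eta = 101277.0 * 0.36 = 36459.72 MJ
Convert to kWh: 36459.72 / 3.6
Useful energy = 10127.70 kWh

10127.70


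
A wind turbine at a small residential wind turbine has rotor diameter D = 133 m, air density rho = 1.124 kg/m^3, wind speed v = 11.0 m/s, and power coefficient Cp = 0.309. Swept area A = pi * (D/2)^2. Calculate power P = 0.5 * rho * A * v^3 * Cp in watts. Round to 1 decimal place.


Step 1 -- Compute swept area:
  A = pi * (D/2)^2 = pi * (133/2)^2 = 13892.91 m^2
Step 2 -- Apply wind power equation:
  P = 0.5 * rho * A * v^3 * Cp
  v^3 = 11.0^3 = 1331.0
  P = 0.5 * 1.124 * 13892.91 * 1331.0 * 0.309
  P = 3211190.1 W

3211190.1


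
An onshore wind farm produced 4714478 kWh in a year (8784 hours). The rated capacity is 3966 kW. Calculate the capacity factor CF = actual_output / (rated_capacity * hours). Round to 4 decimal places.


Capacity factor = actual output / maximum possible output
Maximum possible = rated * hours = 3966 * 8784 = 34837344 kWh
CF = 4714478 / 34837344
CF = 0.1353

0.1353


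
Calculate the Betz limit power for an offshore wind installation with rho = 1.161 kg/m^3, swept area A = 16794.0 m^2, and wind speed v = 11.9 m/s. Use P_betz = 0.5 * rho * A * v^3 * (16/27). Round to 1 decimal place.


The Betz coefficient Cp_max = 16/27 = 0.5926
v^3 = 11.9^3 = 1685.159
P_betz = 0.5 * rho * A * v^3 * Cp_max
P_betz = 0.5 * 1.161 * 16794.0 * 1685.159 * 0.5926
P_betz = 9735392.7 W

9735392.7


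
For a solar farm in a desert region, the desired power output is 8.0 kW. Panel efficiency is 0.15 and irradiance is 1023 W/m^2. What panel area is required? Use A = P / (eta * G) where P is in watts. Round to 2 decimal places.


Convert target power to watts: P = 8.0 * 1000 = 8000.0 W
Compute denominator: eta * G = 0.15 * 1023 = 153.45
Required area A = P / (eta * G) = 8000.0 / 153.45
A = 52.13 m^2

52.13


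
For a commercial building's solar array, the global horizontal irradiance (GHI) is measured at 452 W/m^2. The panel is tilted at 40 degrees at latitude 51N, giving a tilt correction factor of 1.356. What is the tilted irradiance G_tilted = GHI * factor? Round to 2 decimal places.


Identify the given values:
  GHI = 452 W/m^2, tilt correction factor = 1.356
Apply the formula G_tilted = GHI * factor:
  G_tilted = 452 * 1.356
  G_tilted = 612.91 W/m^2

612.91


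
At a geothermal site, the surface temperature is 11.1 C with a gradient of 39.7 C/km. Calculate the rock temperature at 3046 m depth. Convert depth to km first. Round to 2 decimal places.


Convert depth to km: 3046 / 1000 = 3.046 km
Temperature increase = gradient * depth_km = 39.7 * 3.046 = 120.93 C
Temperature at depth = T_surface + delta_T = 11.1 + 120.93
T = 132.03 C

132.03


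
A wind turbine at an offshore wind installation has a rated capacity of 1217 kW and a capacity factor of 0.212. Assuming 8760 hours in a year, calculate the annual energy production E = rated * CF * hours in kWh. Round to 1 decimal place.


Annual energy = rated_kW * capacity_factor * hours_per_year
Given: P_rated = 1217 kW, CF = 0.212, hours = 8760
E = 1217 * 0.212 * 8760
E = 2260115.0 kWh

2260115.0


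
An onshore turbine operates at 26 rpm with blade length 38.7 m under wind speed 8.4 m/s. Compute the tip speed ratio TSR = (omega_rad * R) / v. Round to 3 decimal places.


Convert rotational speed to rad/s:
  omega = 26 * 2 * pi / 60 = 2.7227 rad/s
Compute tip speed:
  v_tip = omega * R = 2.7227 * 38.7 = 105.369 m/s
Tip speed ratio:
  TSR = v_tip / v_wind = 105.369 / 8.4 = 12.544

12.544


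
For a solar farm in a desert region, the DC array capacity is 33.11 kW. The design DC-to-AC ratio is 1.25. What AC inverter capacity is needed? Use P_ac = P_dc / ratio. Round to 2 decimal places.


The inverter AC capacity is determined by the DC/AC ratio.
Given: P_dc = 33.11 kW, DC/AC ratio = 1.25
P_ac = P_dc / ratio = 33.11 / 1.25
P_ac = 26.49 kW

26.49


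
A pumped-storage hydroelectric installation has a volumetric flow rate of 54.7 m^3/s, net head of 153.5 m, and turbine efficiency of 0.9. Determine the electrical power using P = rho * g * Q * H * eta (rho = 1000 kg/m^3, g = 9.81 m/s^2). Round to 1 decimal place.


Apply the hydropower formula P = rho * g * Q * H * eta
rho * g = 1000 * 9.81 = 9810.0
P = 9810.0 * 54.7 * 153.5 * 0.9
P = 74132257.1 W

74132257.1


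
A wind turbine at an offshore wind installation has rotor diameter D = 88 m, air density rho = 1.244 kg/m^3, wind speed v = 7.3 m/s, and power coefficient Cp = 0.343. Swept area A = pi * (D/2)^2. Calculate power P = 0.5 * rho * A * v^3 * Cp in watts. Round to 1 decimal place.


Step 1 -- Compute swept area:
  A = pi * (D/2)^2 = pi * (88/2)^2 = 6082.12 m^2
Step 2 -- Apply wind power equation:
  P = 0.5 * rho * A * v^3 * Cp
  v^3 = 7.3^3 = 389.017
  P = 0.5 * 1.244 * 6082.12 * 389.017 * 0.343
  P = 504787.2 W

504787.2


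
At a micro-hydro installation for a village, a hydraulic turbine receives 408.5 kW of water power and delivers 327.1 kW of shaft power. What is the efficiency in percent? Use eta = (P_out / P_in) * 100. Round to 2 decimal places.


Turbine efficiency = (output power / input power) * 100
eta = (327.1 / 408.5) * 100
eta = 80.07%

80.07


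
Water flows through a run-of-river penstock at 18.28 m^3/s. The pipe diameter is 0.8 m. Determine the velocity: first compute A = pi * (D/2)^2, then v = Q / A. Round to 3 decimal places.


Compute pipe cross-sectional area:
  A = pi * (D/2)^2 = pi * (0.8/2)^2 = 0.5027 m^2
Calculate velocity:
  v = Q / A = 18.28 / 0.5027
  v = 36.367 m/s

36.367


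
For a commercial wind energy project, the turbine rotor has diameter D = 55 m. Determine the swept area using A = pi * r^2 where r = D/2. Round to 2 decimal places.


Compute the rotor radius:
  r = D / 2 = 55 / 2 = 27.5 m
Calculate swept area:
  A = pi * r^2 = pi * 27.5^2
  A = 2375.83 m^2

2375.83


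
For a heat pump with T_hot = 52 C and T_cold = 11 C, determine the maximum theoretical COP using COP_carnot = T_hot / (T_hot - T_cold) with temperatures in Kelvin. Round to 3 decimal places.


Convert to Kelvin:
  T_hot = 52 + 273.15 = 325.15 K
  T_cold = 11 + 273.15 = 284.15 K
Apply Carnot COP formula:
  COP = T_hot_K / (T_hot_K - T_cold_K) = 325.15 / 41.0
  COP = 7.930

7.930


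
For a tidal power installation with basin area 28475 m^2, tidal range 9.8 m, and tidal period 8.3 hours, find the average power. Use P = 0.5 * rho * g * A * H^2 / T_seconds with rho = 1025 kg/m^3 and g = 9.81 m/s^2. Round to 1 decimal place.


Convert period to seconds: T = 8.3 * 3600 = 29880.0 s
H^2 = 9.8^2 = 96.04
P = 0.5 * rho * g * A * H^2 / T
P = 0.5 * 1025 * 9.81 * 28475 * 96.04 / 29880.0
P = 460148.7 W

460148.7


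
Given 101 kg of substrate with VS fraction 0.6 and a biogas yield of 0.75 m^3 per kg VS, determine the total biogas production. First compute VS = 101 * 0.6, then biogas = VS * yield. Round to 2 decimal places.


Compute volatile solids:
  VS = mass * VS_fraction = 101 * 0.6 = 60.6 kg
Calculate biogas volume:
  Biogas = VS * specific_yield = 60.6 * 0.75
  Biogas = 45.45 m^3

45.45


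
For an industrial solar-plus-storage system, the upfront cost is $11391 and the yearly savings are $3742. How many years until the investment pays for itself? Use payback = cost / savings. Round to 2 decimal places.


Simple payback period = initial cost / annual savings
Payback = 11391 / 3742
Payback = 3.04 years

3.04


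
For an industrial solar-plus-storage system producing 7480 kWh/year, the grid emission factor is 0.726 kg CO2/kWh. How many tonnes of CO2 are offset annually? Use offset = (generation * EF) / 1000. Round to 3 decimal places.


CO2 offset in kg = generation * emission_factor
CO2 offset = 7480 * 0.726 = 5430.48 kg
Convert to tonnes:
  CO2 offset = 5430.48 / 1000 = 5.430 tonnes

5.430


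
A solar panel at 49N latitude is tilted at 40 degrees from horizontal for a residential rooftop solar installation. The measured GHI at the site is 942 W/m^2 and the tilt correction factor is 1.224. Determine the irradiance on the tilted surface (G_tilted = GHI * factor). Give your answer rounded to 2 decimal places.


Identify the given values:
  GHI = 942 W/m^2, tilt correction factor = 1.224
Apply the formula G_tilted = GHI * factor:
  G_tilted = 942 * 1.224
  G_tilted = 1153.01 W/m^2

1153.01


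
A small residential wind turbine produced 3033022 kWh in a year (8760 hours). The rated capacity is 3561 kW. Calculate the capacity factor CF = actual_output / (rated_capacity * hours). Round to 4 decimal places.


Capacity factor = actual output / maximum possible output
Maximum possible = rated * hours = 3561 * 8760 = 31194360 kWh
CF = 3033022 / 31194360
CF = 0.0972

0.0972


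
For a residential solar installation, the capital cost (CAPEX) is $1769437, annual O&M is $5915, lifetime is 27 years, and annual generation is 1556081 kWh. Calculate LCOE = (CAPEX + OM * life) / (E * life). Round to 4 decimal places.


Total cost = CAPEX + OM * lifetime = 1769437 + 5915 * 27 = 1769437 + 159705 = 1929142
Total generation = annual * lifetime = 1556081 * 27 = 42014187 kWh
LCOE = 1929142 / 42014187
LCOE = 0.0459 $/kWh

0.0459


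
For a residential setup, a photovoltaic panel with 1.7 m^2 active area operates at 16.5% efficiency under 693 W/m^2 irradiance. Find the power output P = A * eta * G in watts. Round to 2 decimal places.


Use the solar power formula P = A * eta * G.
Given: A = 1.7 m^2, eta = 0.165, G = 693 W/m^2
P = 1.7 * 0.165 * 693
P = 194.39 W

194.39


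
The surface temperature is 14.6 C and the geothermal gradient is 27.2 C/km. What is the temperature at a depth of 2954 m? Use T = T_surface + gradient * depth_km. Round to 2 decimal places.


Convert depth to km: 2954 / 1000 = 2.954 km
Temperature increase = gradient * depth_km = 27.2 * 2.954 = 80.35 C
Temperature at depth = T_surface + delta_T = 14.6 + 80.35
T = 94.95 C

94.95


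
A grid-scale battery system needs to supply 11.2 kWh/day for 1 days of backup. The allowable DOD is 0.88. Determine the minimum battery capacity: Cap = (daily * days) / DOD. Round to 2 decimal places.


Total energy needed = daily * days = 11.2 * 1 = 11.2 kWh
Account for depth of discharge:
  Cap = total_energy / DOD = 11.2 / 0.88
  Cap = 12.73 kWh

12.73


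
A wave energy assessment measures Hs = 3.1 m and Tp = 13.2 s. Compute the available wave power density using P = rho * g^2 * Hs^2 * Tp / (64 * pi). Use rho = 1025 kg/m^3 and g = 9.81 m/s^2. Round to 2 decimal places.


Apply wave power formula:
  g^2 = 9.81^2 = 96.2361
  Hs^2 = 3.1^2 = 9.61
  Numerator = rho * g^2 * Hs^2 * Tp = 1025 * 96.2361 * 9.61 * 13.2 = 12512935.3
  Denominator = 64 * pi = 201.0619
  P = 12512935.3 / 201.0619 = 62234.23 W/m

62234.23


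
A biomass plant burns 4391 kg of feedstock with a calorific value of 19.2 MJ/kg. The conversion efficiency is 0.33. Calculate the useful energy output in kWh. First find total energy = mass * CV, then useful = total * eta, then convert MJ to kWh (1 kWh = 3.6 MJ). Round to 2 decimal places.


Total energy = mass * CV = 4391 * 19.2 = 84307.2 MJ
Useful energy = total * eta = 84307.2 * 0.33 = 27821.38 MJ
Convert to kWh: 27821.38 / 3.6
Useful energy = 7728.16 kWh

7728.16


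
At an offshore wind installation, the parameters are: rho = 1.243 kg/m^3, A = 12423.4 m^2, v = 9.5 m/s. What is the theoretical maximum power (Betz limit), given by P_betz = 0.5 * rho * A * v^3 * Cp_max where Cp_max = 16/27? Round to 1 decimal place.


The Betz coefficient Cp_max = 16/27 = 0.5926
v^3 = 9.5^3 = 857.375
P_betz = 0.5 * rho * A * v^3 * Cp_max
P_betz = 0.5 * 1.243 * 12423.4 * 857.375 * 0.5926
P_betz = 3922912.6 W

3922912.6


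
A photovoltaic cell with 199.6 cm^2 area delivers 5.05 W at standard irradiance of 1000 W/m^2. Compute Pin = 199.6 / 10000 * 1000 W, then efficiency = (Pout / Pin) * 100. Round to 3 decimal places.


First compute the input power:
  Pin = area_cm2 / 10000 * G = 199.6 / 10000 * 1000 = 19.96 W
Then compute efficiency:
  Efficiency = (Pout / Pin) * 100 = (5.05 / 19.96) * 100
  Efficiency = 25.301%

25.301


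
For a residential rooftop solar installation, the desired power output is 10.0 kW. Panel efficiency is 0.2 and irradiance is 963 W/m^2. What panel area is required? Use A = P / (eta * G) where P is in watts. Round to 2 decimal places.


Convert target power to watts: P = 10.0 * 1000 = 10000.0 W
Compute denominator: eta * G = 0.2 * 963 = 192.6
Required area A = P / (eta * G) = 10000.0 / 192.6
A = 51.92 m^2

51.92


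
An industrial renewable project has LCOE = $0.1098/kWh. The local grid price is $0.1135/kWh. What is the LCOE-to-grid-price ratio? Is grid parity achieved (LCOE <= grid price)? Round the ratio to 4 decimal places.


Compare LCOE to grid price:
  LCOE = $0.1098/kWh, Grid price = $0.1135/kWh
  Ratio = LCOE / grid_price = 0.1098 / 0.1135 = 0.9674
  Grid parity achieved (ratio <= 1)? yes

0.9674


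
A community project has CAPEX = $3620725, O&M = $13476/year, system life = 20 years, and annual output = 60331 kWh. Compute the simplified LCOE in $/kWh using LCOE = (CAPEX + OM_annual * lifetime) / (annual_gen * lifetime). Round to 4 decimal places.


Total cost = CAPEX + OM * lifetime = 3620725 + 13476 * 20 = 3620725 + 269520 = 3890245
Total generation = annual * lifetime = 60331 * 20 = 1206620 kWh
LCOE = 3890245 / 1206620
LCOE = 3.2241 $/kWh

3.2241


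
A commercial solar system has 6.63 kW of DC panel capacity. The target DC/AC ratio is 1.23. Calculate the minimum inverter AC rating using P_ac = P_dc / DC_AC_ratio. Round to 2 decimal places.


The inverter AC capacity is determined by the DC/AC ratio.
Given: P_dc = 6.63 kW, DC/AC ratio = 1.23
P_ac = P_dc / ratio = 6.63 / 1.23
P_ac = 5.39 kW

5.39


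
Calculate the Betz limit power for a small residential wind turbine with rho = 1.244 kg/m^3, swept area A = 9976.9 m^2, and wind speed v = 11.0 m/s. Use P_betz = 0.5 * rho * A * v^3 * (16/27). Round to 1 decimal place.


The Betz coefficient Cp_max = 16/27 = 0.5926
v^3 = 11.0^3 = 1331.0
P_betz = 0.5 * rho * A * v^3 * Cp_max
P_betz = 0.5 * 1.244 * 9976.9 * 1331.0 * 0.5926
P_betz = 4894634.6 W

4894634.6


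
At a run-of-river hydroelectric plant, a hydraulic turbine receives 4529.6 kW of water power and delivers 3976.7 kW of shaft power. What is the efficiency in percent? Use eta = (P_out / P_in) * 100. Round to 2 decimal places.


Turbine efficiency = (output power / input power) * 100
eta = (3976.7 / 4529.6) * 100
eta = 87.79%

87.79


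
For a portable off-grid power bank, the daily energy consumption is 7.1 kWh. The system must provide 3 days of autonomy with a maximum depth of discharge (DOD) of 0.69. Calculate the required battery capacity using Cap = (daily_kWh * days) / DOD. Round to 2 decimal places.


Total energy needed = daily * days = 7.1 * 3 = 21.3 kWh
Account for depth of discharge:
  Cap = total_energy / DOD = 21.3 / 0.69
  Cap = 30.87 kWh

30.87


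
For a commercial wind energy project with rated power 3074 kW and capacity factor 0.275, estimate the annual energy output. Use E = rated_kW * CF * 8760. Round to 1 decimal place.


Annual energy = rated_kW * capacity_factor * hours_per_year
Given: P_rated = 3074 kW, CF = 0.275, hours = 8760
E = 3074 * 0.275 * 8760
E = 7405266.0 kWh

7405266.0


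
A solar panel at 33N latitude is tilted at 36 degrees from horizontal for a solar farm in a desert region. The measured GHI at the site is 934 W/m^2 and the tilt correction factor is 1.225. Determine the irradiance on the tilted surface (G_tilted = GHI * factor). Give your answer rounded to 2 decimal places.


Identify the given values:
  GHI = 934 W/m^2, tilt correction factor = 1.225
Apply the formula G_tilted = GHI * factor:
  G_tilted = 934 * 1.225
  G_tilted = 1144.15 W/m^2

1144.15


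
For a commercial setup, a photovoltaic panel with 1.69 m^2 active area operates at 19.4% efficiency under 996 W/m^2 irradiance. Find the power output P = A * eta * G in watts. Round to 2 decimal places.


Use the solar power formula P = A * eta * G.
Given: A = 1.69 m^2, eta = 0.194, G = 996 W/m^2
P = 1.69 * 0.194 * 996
P = 326.55 W

326.55


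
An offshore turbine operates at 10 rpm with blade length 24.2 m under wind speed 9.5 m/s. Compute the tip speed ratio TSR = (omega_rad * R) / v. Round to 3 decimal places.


Convert rotational speed to rad/s:
  omega = 10 * 2 * pi / 60 = 1.0472 rad/s
Compute tip speed:
  v_tip = omega * R = 1.0472 * 24.2 = 25.342 m/s
Tip speed ratio:
  TSR = v_tip / v_wind = 25.342 / 9.5 = 2.668

2.668


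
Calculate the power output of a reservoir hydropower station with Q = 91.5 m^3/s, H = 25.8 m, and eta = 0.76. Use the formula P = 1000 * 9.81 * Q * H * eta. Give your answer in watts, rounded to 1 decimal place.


Apply the hydropower formula P = rho * g * Q * H * eta
rho * g = 1000 * 9.81 = 9810.0
P = 9810.0 * 91.5 * 25.8 * 0.76
P = 17600434.9 W

17600434.9


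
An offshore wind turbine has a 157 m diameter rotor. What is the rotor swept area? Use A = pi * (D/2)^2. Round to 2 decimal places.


Compute the rotor radius:
  r = D / 2 = 157 / 2 = 78.5 m
Calculate swept area:
  A = pi * r^2 = pi * 78.5^2
  A = 19359.28 m^2

19359.28


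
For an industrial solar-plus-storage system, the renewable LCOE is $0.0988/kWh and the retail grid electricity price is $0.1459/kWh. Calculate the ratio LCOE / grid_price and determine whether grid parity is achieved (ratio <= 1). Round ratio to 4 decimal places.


Compare LCOE to grid price:
  LCOE = $0.0988/kWh, Grid price = $0.1459/kWh
  Ratio = LCOE / grid_price = 0.0988 / 0.1459 = 0.6772
  Grid parity achieved (ratio <= 1)? yes

0.6772


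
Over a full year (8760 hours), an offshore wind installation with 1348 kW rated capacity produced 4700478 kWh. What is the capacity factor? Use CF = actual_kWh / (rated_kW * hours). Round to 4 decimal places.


Capacity factor = actual output / maximum possible output
Maximum possible = rated * hours = 1348 * 8760 = 11808480 kWh
CF = 4700478 / 11808480
CF = 0.3981

0.3981


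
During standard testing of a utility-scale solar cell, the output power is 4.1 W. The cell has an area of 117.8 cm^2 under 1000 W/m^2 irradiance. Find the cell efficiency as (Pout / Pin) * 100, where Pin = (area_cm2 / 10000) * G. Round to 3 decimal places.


First compute the input power:
  Pin = area_cm2 / 10000 * G = 117.8 / 10000 * 1000 = 11.78 W
Then compute efficiency:
  Efficiency = (Pout / Pin) * 100 = (4.1 / 11.78) * 100
  Efficiency = 34.805%

34.805


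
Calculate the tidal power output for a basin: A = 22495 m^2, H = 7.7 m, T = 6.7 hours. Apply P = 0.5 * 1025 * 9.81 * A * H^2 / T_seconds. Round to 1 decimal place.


Convert period to seconds: T = 6.7 * 3600 = 24120.0 s
H^2 = 7.7^2 = 59.29
P = 0.5 * rho * g * A * H^2 / T
P = 0.5 * 1025 * 9.81 * 22495 * 59.29 / 24120.0
P = 278005.3 W

278005.3


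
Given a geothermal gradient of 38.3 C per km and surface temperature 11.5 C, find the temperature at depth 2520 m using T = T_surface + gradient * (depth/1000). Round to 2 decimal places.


Convert depth to km: 2520 / 1000 = 2.52 km
Temperature increase = gradient * depth_km = 38.3 * 2.52 = 96.52 C
Temperature at depth = T_surface + delta_T = 11.5 + 96.52
T = 108.02 C

108.02


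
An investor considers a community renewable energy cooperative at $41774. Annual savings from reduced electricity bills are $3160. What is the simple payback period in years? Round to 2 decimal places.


Simple payback period = initial cost / annual savings
Payback = 41774 / 3160
Payback = 13.22 years

13.22


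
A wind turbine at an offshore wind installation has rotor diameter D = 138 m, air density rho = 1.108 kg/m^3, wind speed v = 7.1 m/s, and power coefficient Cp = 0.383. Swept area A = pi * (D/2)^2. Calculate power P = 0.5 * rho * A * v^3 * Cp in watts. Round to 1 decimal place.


Step 1 -- Compute swept area:
  A = pi * (D/2)^2 = pi * (138/2)^2 = 14957.12 m^2
Step 2 -- Apply wind power equation:
  P = 0.5 * rho * A * v^3 * Cp
  v^3 = 7.1^3 = 357.911
  P = 0.5 * 1.108 * 14957.12 * 357.911 * 0.383
  P = 1135877.9 W

1135877.9


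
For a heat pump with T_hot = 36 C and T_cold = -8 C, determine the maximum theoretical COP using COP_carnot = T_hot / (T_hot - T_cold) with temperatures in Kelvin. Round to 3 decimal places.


Convert to Kelvin:
  T_hot = 36 + 273.15 = 309.15 K
  T_cold = -8 + 273.15 = 265.15 K
Apply Carnot COP formula:
  COP = T_hot_K / (T_hot_K - T_cold_K) = 309.15 / 44.0
  COP = 7.026

7.026


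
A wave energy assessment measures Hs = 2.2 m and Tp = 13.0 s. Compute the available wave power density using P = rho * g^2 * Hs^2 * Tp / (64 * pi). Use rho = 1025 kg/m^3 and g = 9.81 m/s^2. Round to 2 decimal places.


Apply wave power formula:
  g^2 = 9.81^2 = 96.2361
  Hs^2 = 2.2^2 = 4.84
  Numerator = rho * g^2 * Hs^2 * Tp = 1025 * 96.2361 * 4.84 * 13.0 = 6206554.8
  Denominator = 64 * pi = 201.0619
  P = 6206554.8 / 201.0619 = 30868.87 W/m

30868.87


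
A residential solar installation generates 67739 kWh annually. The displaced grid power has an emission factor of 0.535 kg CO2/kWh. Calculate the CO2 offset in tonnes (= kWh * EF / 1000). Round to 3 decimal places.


CO2 offset in kg = generation * emission_factor
CO2 offset = 67739 * 0.535 = 36240.37 kg
Convert to tonnes:
  CO2 offset = 36240.37 / 1000 = 36.240 tonnes

36.240


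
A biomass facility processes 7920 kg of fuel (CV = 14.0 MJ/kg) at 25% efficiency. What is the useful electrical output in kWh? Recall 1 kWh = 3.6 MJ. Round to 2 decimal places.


Total energy = mass * CV = 7920 * 14.0 = 110880.0 MJ
Useful energy = total * eta = 110880.0 * 0.25 = 27720.0 MJ
Convert to kWh: 27720.0 / 3.6
Useful energy = 7700.00 kWh

7700.00
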